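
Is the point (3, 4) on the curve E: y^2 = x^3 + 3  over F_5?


Check whether y^2 = x^3 + 0 x + 3 (mod 5) for (x, y) = (3, 4).
LHS: y^2 = 4^2 mod 5 = 1
RHS: x^3 + 0 x + 3 = 3^3 + 0*3 + 3 mod 5 = 0
LHS != RHS

No, not on the curve


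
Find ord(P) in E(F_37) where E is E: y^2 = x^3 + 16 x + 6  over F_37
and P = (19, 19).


Compute successive multiples of P until we hit O:
  1P = (19, 19)
  2P = (9, 19)
  3P = (9, 18)
  4P = (19, 18)
  5P = O

ord(P) = 5


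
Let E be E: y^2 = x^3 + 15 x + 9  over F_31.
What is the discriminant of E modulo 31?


4 a^3 + 27 b^2 = 4*15^3 + 27*9^2 = 13500 + 2187 = 15687
Delta = -16 * (15687) = -250992
Delta mod 31 = 15

Delta = 15 (mod 31)


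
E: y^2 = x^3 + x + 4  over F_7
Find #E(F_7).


For each x in F_7, count y with y^2 = x^3 + 1 x + 4 mod 7:
  x = 0: RHS = 4, y in [2, 5]  -> 2 point(s)
  x = 2: RHS = 0, y in [0]  -> 1 point(s)
  x = 4: RHS = 2, y in [3, 4]  -> 2 point(s)
  x = 5: RHS = 1, y in [1, 6]  -> 2 point(s)
  x = 6: RHS = 2, y in [3, 4]  -> 2 point(s)
Affine points: 9. Add the point at infinity: total = 10.

#E(F_7) = 10


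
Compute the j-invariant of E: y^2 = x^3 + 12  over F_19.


Delta = -16(4 a^3 + 27 b^2) mod 19 = 17
-1728 * (4 a)^3 = -1728 * (4*0)^3 mod 19 = 0
j = 0 * 17^(-1) mod 19 = 0

j = 0 (mod 19)


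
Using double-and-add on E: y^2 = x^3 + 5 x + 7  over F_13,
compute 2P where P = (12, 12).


k = 2 = 10_2 (binary, LSB first: 01)
Double-and-add from P = (12, 12):
  bit 0 = 0: acc unchanged = O
  bit 1 = 1: acc = O + (5, 12) = (5, 12)

2P = (5, 12)


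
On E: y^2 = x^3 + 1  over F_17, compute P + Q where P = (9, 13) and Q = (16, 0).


P != Q, so use the chord formula.
s = (y2 - y1) / (x2 - x1) = (4) / (7) mod 17 = 3
x3 = s^2 - x1 - x2 mod 17 = 3^2 - 9 - 16 = 1
y3 = s (x1 - x3) - y1 mod 17 = 3 * (9 - 1) - 13 = 11

P + Q = (1, 11)


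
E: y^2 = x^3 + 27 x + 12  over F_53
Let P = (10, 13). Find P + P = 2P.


Doubling: s = (3 x1^2 + a) / (2 y1)
s = (3*10^2 + 27) / (2*13) mod 53 = 35
x3 = s^2 - 2 x1 mod 53 = 35^2 - 2*10 = 39
y3 = s (x1 - x3) - y1 mod 53 = 35 * (10 - 39) - 13 = 32

2P = (39, 32)


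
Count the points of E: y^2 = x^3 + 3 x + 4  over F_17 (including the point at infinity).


For each x in F_17, count y with y^2 = x^3 + 3 x + 4 mod 17:
  x = 0: RHS = 4, y in [2, 15]  -> 2 point(s)
  x = 1: RHS = 8, y in [5, 12]  -> 2 point(s)
  x = 2: RHS = 1, y in [1, 16]  -> 2 point(s)
  x = 5: RHS = 8, y in [5, 12]  -> 2 point(s)
  x = 6: RHS = 0, y in [0]  -> 1 point(s)
  x = 8: RHS = 13, y in [8, 9]  -> 2 point(s)
  x = 11: RHS = 8, y in [5, 12]  -> 2 point(s)
  x = 12: RHS = 0, y in [0]  -> 1 point(s)
  x = 13: RHS = 13, y in [8, 9]  -> 2 point(s)
  x = 14: RHS = 2, y in [6, 11]  -> 2 point(s)
  x = 16: RHS = 0, y in [0]  -> 1 point(s)
Affine points: 19. Add the point at infinity: total = 20.

#E(F_17) = 20


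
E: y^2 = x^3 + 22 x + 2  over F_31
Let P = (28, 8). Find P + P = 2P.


Doubling: s = (3 x1^2 + a) / (2 y1)
s = (3*28^2 + 22) / (2*8) mod 31 = 5
x3 = s^2 - 2 x1 mod 31 = 5^2 - 2*28 = 0
y3 = s (x1 - x3) - y1 mod 31 = 5 * (28 - 0) - 8 = 8

2P = (0, 8)


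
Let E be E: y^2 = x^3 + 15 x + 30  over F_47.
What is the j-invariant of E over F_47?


Delta = -16(4 a^3 + 27 b^2) mod 47 = 43
-1728 * (4 a)^3 = -1728 * (4*15)^3 mod 47 = 9
j = 9 * 43^(-1) mod 47 = 33

j = 33 (mod 47)


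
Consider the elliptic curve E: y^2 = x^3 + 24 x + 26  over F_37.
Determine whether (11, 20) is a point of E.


Check whether y^2 = x^3 + 24 x + 26 (mod 37) for (x, y) = (11, 20).
LHS: y^2 = 20^2 mod 37 = 30
RHS: x^3 + 24 x + 26 = 11^3 + 24*11 + 26 mod 37 = 30
LHS = RHS

Yes, on the curve


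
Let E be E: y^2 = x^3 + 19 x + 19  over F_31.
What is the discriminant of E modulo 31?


4 a^3 + 27 b^2 = 4*19^3 + 27*19^2 = 27436 + 9747 = 37183
Delta = -16 * (37183) = -594928
Delta mod 31 = 24

Delta = 24 (mod 31)


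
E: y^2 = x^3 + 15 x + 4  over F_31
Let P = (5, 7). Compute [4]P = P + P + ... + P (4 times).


k = 4 = 100_2 (binary, LSB first: 001)
Double-and-add from P = (5, 7):
  bit 0 = 0: acc unchanged = O
  bit 1 = 0: acc unchanged = O
  bit 2 = 1: acc = O + (13, 28) = (13, 28)

4P = (13, 28)


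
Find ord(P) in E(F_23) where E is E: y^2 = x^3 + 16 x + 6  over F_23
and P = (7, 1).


Compute successive multiples of P until we hit O:
  1P = (7, 1)
  2P = (10, 19)
  3P = (19, 19)
  4P = (5, 2)
  5P = (17, 4)
  6P = (3, 14)
  7P = (2, 0)
  8P = (3, 9)
  ... (continuing to 14P)
  14P = O

ord(P) = 14


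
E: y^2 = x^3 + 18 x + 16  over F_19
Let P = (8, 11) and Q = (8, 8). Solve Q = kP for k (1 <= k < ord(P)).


Enumerate multiples of P until we hit Q = (8, 8):
  1P = (8, 11)
  2P = (1, 4)
  3P = (11, 5)
  4P = (4, 0)
  5P = (11, 14)
  6P = (1, 15)
  7P = (8, 8)
Match found at i = 7.

k = 7


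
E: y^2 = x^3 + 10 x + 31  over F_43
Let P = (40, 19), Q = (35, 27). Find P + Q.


P != Q, so use the chord formula.
s = (y2 - y1) / (x2 - x1) = (8) / (38) mod 43 = 7
x3 = s^2 - x1 - x2 mod 43 = 7^2 - 40 - 35 = 17
y3 = s (x1 - x3) - y1 mod 43 = 7 * (40 - 17) - 19 = 13

P + Q = (17, 13)


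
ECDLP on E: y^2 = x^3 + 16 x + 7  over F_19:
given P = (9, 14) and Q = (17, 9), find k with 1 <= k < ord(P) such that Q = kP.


Enumerate multiples of P until we hit Q = (17, 9):
  1P = (9, 14)
  2P = (7, 14)
  3P = (3, 5)
  4P = (14, 7)
  5P = (1, 9)
  6P = (18, 16)
  7P = (8, 1)
  8P = (0, 8)
  9P = (2, 16)
  10P = (17, 10)
  11P = (17, 9)
Match found at i = 11.

k = 11


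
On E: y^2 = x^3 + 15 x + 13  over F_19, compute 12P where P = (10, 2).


k = 12 = 1100_2 (binary, LSB first: 0011)
Double-and-add from P = (10, 2):
  bit 0 = 0: acc unchanged = O
  bit 1 = 0: acc unchanged = O
  bit 2 = 1: acc = O + (5, 2) = (5, 2)
  bit 3 = 1: acc = (5, 2) + (7, 10) = (4, 2)

12P = (4, 2)


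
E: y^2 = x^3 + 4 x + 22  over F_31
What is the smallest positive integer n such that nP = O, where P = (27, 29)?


Compute successive multiples of P until we hit O:
  1P = (27, 29)
  2P = (22, 30)
  3P = (18, 25)
  4P = (26, 30)
  5P = (10, 16)
  6P = (14, 1)
  7P = (15, 4)
  8P = (28, 18)
  ... (continuing to 36P)
  36P = O

ord(P) = 36


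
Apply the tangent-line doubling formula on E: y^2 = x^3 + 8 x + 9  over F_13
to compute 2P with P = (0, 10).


Doubling: s = (3 x1^2 + a) / (2 y1)
s = (3*0^2 + 8) / (2*10) mod 13 = 3
x3 = s^2 - 2 x1 mod 13 = 3^2 - 2*0 = 9
y3 = s (x1 - x3) - y1 mod 13 = 3 * (0 - 9) - 10 = 2

2P = (9, 2)


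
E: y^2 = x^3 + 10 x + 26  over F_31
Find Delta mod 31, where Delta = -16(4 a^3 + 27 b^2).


4 a^3 + 27 b^2 = 4*10^3 + 27*26^2 = 4000 + 18252 = 22252
Delta = -16 * (22252) = -356032
Delta mod 31 = 3

Delta = 3 (mod 31)


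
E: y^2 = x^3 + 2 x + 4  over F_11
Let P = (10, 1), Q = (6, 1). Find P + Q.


P != Q, so use the chord formula.
s = (y2 - y1) / (x2 - x1) = (0) / (7) mod 11 = 0
x3 = s^2 - x1 - x2 mod 11 = 0^2 - 10 - 6 = 6
y3 = s (x1 - x3) - y1 mod 11 = 0 * (10 - 6) - 1 = 10

P + Q = (6, 10)


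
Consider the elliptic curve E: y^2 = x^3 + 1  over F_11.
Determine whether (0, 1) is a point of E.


Check whether y^2 = x^3 + 0 x + 1 (mod 11) for (x, y) = (0, 1).
LHS: y^2 = 1^2 mod 11 = 1
RHS: x^3 + 0 x + 1 = 0^3 + 0*0 + 1 mod 11 = 1
LHS = RHS

Yes, on the curve


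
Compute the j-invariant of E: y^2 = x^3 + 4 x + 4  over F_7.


Delta = -16(4 a^3 + 27 b^2) mod 7 = 3
-1728 * (4 a)^3 = -1728 * (4*4)^3 mod 7 = 1
j = 1 * 3^(-1) mod 7 = 5

j = 5 (mod 7)


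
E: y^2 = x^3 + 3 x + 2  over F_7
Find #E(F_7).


For each x in F_7, count y with y^2 = x^3 + 3 x + 2 mod 7:
  x = 0: RHS = 2, y in [3, 4]  -> 2 point(s)
  x = 2: RHS = 2, y in [3, 4]  -> 2 point(s)
  x = 4: RHS = 1, y in [1, 6]  -> 2 point(s)
  x = 5: RHS = 2, y in [3, 4]  -> 2 point(s)
Affine points: 8. Add the point at infinity: total = 9.

#E(F_7) = 9


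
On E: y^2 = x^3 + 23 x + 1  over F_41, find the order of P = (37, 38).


Compute successive multiples of P until we hit O:
  1P = (37, 38)
  2P = (33, 24)
  3P = (14, 22)
  4P = (8, 0)
  5P = (14, 19)
  6P = (33, 17)
  7P = (37, 3)
  8P = O

ord(P) = 8


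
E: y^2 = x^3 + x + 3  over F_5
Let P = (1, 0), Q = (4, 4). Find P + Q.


P != Q, so use the chord formula.
s = (y2 - y1) / (x2 - x1) = (4) / (3) mod 5 = 3
x3 = s^2 - x1 - x2 mod 5 = 3^2 - 1 - 4 = 4
y3 = s (x1 - x3) - y1 mod 5 = 3 * (1 - 4) - 0 = 1

P + Q = (4, 1)


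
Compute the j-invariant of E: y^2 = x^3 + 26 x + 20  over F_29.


Delta = -16(4 a^3 + 27 b^2) mod 29 = 28
-1728 * (4 a)^3 = -1728 * (4*26)^3 mod 29 = 28
j = 28 * 28^(-1) mod 29 = 1

j = 1 (mod 29)


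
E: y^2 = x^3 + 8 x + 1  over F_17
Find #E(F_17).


For each x in F_17, count y with y^2 = x^3 + 8 x + 1 mod 17:
  x = 0: RHS = 1, y in [1, 16]  -> 2 point(s)
  x = 2: RHS = 8, y in [5, 12]  -> 2 point(s)
  x = 3: RHS = 1, y in [1, 16]  -> 2 point(s)
  x = 5: RHS = 13, y in [8, 9]  -> 2 point(s)
  x = 7: RHS = 9, y in [3, 14]  -> 2 point(s)
  x = 8: RHS = 16, y in [4, 13]  -> 2 point(s)
  x = 11: RHS = 9, y in [3, 14]  -> 2 point(s)
  x = 14: RHS = 1, y in [1, 16]  -> 2 point(s)
  x = 16: RHS = 9, y in [3, 14]  -> 2 point(s)
Affine points: 18. Add the point at infinity: total = 19.

#E(F_17) = 19


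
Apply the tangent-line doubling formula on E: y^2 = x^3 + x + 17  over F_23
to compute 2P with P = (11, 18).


Doubling: s = (3 x1^2 + a) / (2 y1)
s = (3*11^2 + 1) / (2*18) mod 23 = 5
x3 = s^2 - 2 x1 mod 23 = 5^2 - 2*11 = 3
y3 = s (x1 - x3) - y1 mod 23 = 5 * (11 - 3) - 18 = 22

2P = (3, 22)


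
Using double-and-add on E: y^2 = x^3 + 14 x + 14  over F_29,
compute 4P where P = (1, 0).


k = 4 = 100_2 (binary, LSB first: 001)
Double-and-add from P = (1, 0):
  bit 0 = 0: acc unchanged = O
  bit 1 = 0: acc unchanged = O
  bit 2 = 1: acc = O + O = O

4P = O


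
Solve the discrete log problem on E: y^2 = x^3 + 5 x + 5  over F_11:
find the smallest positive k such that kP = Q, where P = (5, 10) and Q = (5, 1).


Enumerate multiples of P until we hit Q = (5, 1):
  1P = (5, 10)
  2P = (6, 8)
  3P = (4, 10)
  4P = (2, 1)
  5P = (2, 10)
  6P = (4, 1)
  7P = (6, 3)
  8P = (5, 1)
Match found at i = 8.

k = 8


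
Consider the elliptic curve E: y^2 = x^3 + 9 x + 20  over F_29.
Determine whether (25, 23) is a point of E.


Check whether y^2 = x^3 + 9 x + 20 (mod 29) for (x, y) = (25, 23).
LHS: y^2 = 23^2 mod 29 = 7
RHS: x^3 + 9 x + 20 = 25^3 + 9*25 + 20 mod 29 = 7
LHS = RHS

Yes, on the curve


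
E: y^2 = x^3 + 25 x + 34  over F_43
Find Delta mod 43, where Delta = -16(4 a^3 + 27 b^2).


4 a^3 + 27 b^2 = 4*25^3 + 27*34^2 = 62500 + 31212 = 93712
Delta = -16 * (93712) = -1499392
Delta mod 43 = 18

Delta = 18 (mod 43)


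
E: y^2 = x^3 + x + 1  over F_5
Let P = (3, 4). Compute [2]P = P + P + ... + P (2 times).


k = 2 = 10_2 (binary, LSB first: 01)
Double-and-add from P = (3, 4):
  bit 0 = 0: acc unchanged = O
  bit 1 = 1: acc = O + (0, 4) = (0, 4)

2P = (0, 4)


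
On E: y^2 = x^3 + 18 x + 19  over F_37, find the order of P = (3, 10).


Compute successive multiples of P until we hit O:
  1P = (3, 10)
  2P = (6, 11)
  3P = (24, 20)
  4P = (26, 9)
  5P = (35, 30)
  6P = (15, 1)
  7P = (8, 3)
  8P = (25, 6)
  ... (continuing to 22P)
  22P = O

ord(P) = 22


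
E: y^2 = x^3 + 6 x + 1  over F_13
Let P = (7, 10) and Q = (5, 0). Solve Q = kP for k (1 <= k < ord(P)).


Enumerate multiples of P until we hit Q = (5, 0):
  1P = (7, 10)
  2P = (9, 2)
  3P = (0, 1)
  4P = (5, 0)
Match found at i = 4.

k = 4


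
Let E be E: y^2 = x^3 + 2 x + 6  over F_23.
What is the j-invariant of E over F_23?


Delta = -16(4 a^3 + 27 b^2) mod 23 = 13
-1728 * (4 a)^3 = -1728 * (4*2)^3 mod 23 = 5
j = 5 * 13^(-1) mod 23 = 11

j = 11 (mod 23)


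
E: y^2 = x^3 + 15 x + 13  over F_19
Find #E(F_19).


For each x in F_19, count y with y^2 = x^3 + 15 x + 13 mod 19:
  x = 3: RHS = 9, y in [3, 16]  -> 2 point(s)
  x = 4: RHS = 4, y in [2, 17]  -> 2 point(s)
  x = 5: RHS = 4, y in [2, 17]  -> 2 point(s)
  x = 7: RHS = 5, y in [9, 10]  -> 2 point(s)
  x = 10: RHS = 4, y in [2, 17]  -> 2 point(s)
  x = 13: RHS = 11, y in [7, 12]  -> 2 point(s)
  x = 16: RHS = 17, y in [6, 13]  -> 2 point(s)
  x = 18: RHS = 16, y in [4, 15]  -> 2 point(s)
Affine points: 16. Add the point at infinity: total = 17.

#E(F_19) = 17


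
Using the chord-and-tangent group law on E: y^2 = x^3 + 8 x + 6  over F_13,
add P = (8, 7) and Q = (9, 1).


P != Q, so use the chord formula.
s = (y2 - y1) / (x2 - x1) = (7) / (1) mod 13 = 7
x3 = s^2 - x1 - x2 mod 13 = 7^2 - 8 - 9 = 6
y3 = s (x1 - x3) - y1 mod 13 = 7 * (8 - 6) - 7 = 7

P + Q = (6, 7)


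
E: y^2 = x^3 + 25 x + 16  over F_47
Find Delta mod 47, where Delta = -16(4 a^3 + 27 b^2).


4 a^3 + 27 b^2 = 4*25^3 + 27*16^2 = 62500 + 6912 = 69412
Delta = -16 * (69412) = -1110592
Delta mod 47 = 18

Delta = 18 (mod 47)


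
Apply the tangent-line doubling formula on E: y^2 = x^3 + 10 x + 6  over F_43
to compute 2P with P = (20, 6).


Doubling: s = (3 x1^2 + a) / (2 y1)
s = (3*20^2 + 10) / (2*6) mod 43 = 22
x3 = s^2 - 2 x1 mod 43 = 22^2 - 2*20 = 14
y3 = s (x1 - x3) - y1 mod 43 = 22 * (20 - 14) - 6 = 40

2P = (14, 40)


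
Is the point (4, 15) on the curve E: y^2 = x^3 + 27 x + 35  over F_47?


Check whether y^2 = x^3 + 27 x + 35 (mod 47) for (x, y) = (4, 15).
LHS: y^2 = 15^2 mod 47 = 37
RHS: x^3 + 27 x + 35 = 4^3 + 27*4 + 35 mod 47 = 19
LHS != RHS

No, not on the curve


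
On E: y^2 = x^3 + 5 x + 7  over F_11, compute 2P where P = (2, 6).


Doubling: s = (3 x1^2 + a) / (2 y1)
s = (3*2^2 + 5) / (2*6) mod 11 = 6
x3 = s^2 - 2 x1 mod 11 = 6^2 - 2*2 = 10
y3 = s (x1 - x3) - y1 mod 11 = 6 * (2 - 10) - 6 = 1

2P = (10, 1)


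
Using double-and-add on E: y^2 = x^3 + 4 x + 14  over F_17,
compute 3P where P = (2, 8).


k = 3 = 11_2 (binary, LSB first: 11)
Double-and-add from P = (2, 8):
  bit 0 = 1: acc = O + (2, 8) = (2, 8)
  bit 1 = 1: acc = (2, 8) + (14, 14) = (14, 3)

3P = (14, 3)


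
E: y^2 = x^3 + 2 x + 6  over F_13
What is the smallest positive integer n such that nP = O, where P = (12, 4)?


Compute successive multiples of P until we hit O:
  1P = (12, 4)
  2P = (3, 0)
  3P = (12, 9)
  4P = O

ord(P) = 4


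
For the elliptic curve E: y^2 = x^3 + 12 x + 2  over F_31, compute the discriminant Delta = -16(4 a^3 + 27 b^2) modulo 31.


4 a^3 + 27 b^2 = 4*12^3 + 27*2^2 = 6912 + 108 = 7020
Delta = -16 * (7020) = -112320
Delta mod 31 = 24

Delta = 24 (mod 31)


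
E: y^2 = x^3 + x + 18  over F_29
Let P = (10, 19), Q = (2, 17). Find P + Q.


P != Q, so use the chord formula.
s = (y2 - y1) / (x2 - x1) = (27) / (21) mod 29 = 22
x3 = s^2 - x1 - x2 mod 29 = 22^2 - 10 - 2 = 8
y3 = s (x1 - x3) - y1 mod 29 = 22 * (10 - 8) - 19 = 25

P + Q = (8, 25)


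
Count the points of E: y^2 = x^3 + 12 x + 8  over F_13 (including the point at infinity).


For each x in F_13, count y with y^2 = x^3 + 12 x + 8 mod 13:
  x = 2: RHS = 1, y in [1, 12]  -> 2 point(s)
  x = 4: RHS = 3, y in [4, 9]  -> 2 point(s)
  x = 6: RHS = 10, y in [6, 7]  -> 2 point(s)
  x = 9: RHS = 0, y in [0]  -> 1 point(s)
  x = 10: RHS = 10, y in [6, 7]  -> 2 point(s)
Affine points: 9. Add the point at infinity: total = 10.

#E(F_13) = 10


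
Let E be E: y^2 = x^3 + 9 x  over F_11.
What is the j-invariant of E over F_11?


Delta = -16(4 a^3 + 27 b^2) mod 11 = 6
-1728 * (4 a)^3 = -1728 * (4*9)^3 mod 11 = 6
j = 6 * 6^(-1) mod 11 = 1

j = 1 (mod 11)


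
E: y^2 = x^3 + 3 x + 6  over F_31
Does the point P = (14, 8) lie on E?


Check whether y^2 = x^3 + 3 x + 6 (mod 31) for (x, y) = (14, 8).
LHS: y^2 = 8^2 mod 31 = 2
RHS: x^3 + 3 x + 6 = 14^3 + 3*14 + 6 mod 31 = 2
LHS = RHS

Yes, on the curve


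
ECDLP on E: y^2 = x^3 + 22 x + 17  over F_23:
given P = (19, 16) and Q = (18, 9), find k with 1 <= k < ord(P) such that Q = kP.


Enumerate multiples of P until we hit Q = (18, 9):
  1P = (19, 16)
  2P = (10, 8)
  3P = (7, 10)
  4P = (3, 15)
  5P = (9, 22)
  6P = (11, 16)
  7P = (16, 7)
  8P = (20, 4)
  9P = (13, 4)
  10P = (18, 9)
Match found at i = 10.

k = 10


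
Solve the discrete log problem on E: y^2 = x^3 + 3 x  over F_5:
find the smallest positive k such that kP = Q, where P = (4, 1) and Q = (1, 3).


Enumerate multiples of P until we hit Q = (1, 3):
  1P = (4, 1)
  2P = (1, 3)
Match found at i = 2.

k = 2


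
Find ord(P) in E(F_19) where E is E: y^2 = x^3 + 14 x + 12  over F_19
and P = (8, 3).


Compute successive multiples of P until we hit O:
  1P = (8, 3)
  2P = (8, 16)
  3P = O

ord(P) = 3


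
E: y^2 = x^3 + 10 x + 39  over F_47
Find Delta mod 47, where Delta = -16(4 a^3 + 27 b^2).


4 a^3 + 27 b^2 = 4*10^3 + 27*39^2 = 4000 + 41067 = 45067
Delta = -16 * (45067) = -721072
Delta mod 47 = 2

Delta = 2 (mod 47)


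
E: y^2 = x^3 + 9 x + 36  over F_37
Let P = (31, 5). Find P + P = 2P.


Doubling: s = (3 x1^2 + a) / (2 y1)
s = (3*31^2 + 9) / (2*5) mod 37 = 8
x3 = s^2 - 2 x1 mod 37 = 8^2 - 2*31 = 2
y3 = s (x1 - x3) - y1 mod 37 = 8 * (31 - 2) - 5 = 5

2P = (2, 5)


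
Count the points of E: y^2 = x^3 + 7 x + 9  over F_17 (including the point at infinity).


For each x in F_17, count y with y^2 = x^3 + 7 x + 9 mod 17:
  x = 0: RHS = 9, y in [3, 14]  -> 2 point(s)
  x = 1: RHS = 0, y in [0]  -> 1 point(s)
  x = 4: RHS = 16, y in [4, 13]  -> 2 point(s)
  x = 5: RHS = 16, y in [4, 13]  -> 2 point(s)
  x = 8: RHS = 16, y in [4, 13]  -> 2 point(s)
  x = 9: RHS = 2, y in [6, 11]  -> 2 point(s)
  x = 10: RHS = 8, y in [5, 12]  -> 2 point(s)
  x = 12: RHS = 2, y in [6, 11]  -> 2 point(s)
  x = 13: RHS = 2, y in [6, 11]  -> 2 point(s)
  x = 15: RHS = 4, y in [2, 15]  -> 2 point(s)
  x = 16: RHS = 1, y in [1, 16]  -> 2 point(s)
Affine points: 21. Add the point at infinity: total = 22.

#E(F_17) = 22


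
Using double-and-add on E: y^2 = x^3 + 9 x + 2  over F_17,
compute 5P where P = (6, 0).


k = 5 = 101_2 (binary, LSB first: 101)
Double-and-add from P = (6, 0):
  bit 0 = 1: acc = O + (6, 0) = (6, 0)
  bit 1 = 0: acc unchanged = (6, 0)
  bit 2 = 1: acc = (6, 0) + O = (6, 0)

5P = (6, 0)


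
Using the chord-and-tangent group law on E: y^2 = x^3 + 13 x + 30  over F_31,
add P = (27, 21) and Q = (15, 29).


P != Q, so use the chord formula.
s = (y2 - y1) / (x2 - x1) = (8) / (19) mod 31 = 20
x3 = s^2 - x1 - x2 mod 31 = 20^2 - 27 - 15 = 17
y3 = s (x1 - x3) - y1 mod 31 = 20 * (27 - 17) - 21 = 24

P + Q = (17, 24)


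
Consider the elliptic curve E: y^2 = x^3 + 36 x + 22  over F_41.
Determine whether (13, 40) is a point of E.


Check whether y^2 = x^3 + 36 x + 22 (mod 41) for (x, y) = (13, 40).
LHS: y^2 = 40^2 mod 41 = 1
RHS: x^3 + 36 x + 22 = 13^3 + 36*13 + 22 mod 41 = 22
LHS != RHS

No, not on the curve


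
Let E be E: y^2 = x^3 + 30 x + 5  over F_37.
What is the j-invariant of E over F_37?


Delta = -16(4 a^3 + 27 b^2) mod 37 = 15
-1728 * (4 a)^3 = -1728 * (4*30)^3 mod 37 = 27
j = 27 * 15^(-1) mod 37 = 24

j = 24 (mod 37)


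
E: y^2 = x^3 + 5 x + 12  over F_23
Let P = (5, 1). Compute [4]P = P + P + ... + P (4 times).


k = 4 = 100_2 (binary, LSB first: 001)
Double-and-add from P = (5, 1):
  bit 0 = 0: acc unchanged = O
  bit 1 = 0: acc unchanged = O
  bit 2 = 1: acc = O + (3, 13) = (3, 13)

4P = (3, 13)


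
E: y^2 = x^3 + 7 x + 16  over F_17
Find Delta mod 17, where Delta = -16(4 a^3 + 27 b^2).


4 a^3 + 27 b^2 = 4*7^3 + 27*16^2 = 1372 + 6912 = 8284
Delta = -16 * (8284) = -132544
Delta mod 17 = 5

Delta = 5 (mod 17)


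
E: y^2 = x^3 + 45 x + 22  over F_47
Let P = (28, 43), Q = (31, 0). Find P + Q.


P != Q, so use the chord formula.
s = (y2 - y1) / (x2 - x1) = (4) / (3) mod 47 = 17
x3 = s^2 - x1 - x2 mod 47 = 17^2 - 28 - 31 = 42
y3 = s (x1 - x3) - y1 mod 47 = 17 * (28 - 42) - 43 = 1

P + Q = (42, 1)


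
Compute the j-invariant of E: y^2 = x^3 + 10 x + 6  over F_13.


Delta = -16(4 a^3 + 27 b^2) mod 13 = 8
-1728 * (4 a)^3 = -1728 * (4*10)^3 mod 13 = 1
j = 1 * 8^(-1) mod 13 = 5

j = 5 (mod 13)


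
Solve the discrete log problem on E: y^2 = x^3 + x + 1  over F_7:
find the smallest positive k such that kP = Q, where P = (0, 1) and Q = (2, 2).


Enumerate multiples of P until we hit Q = (2, 2):
  1P = (0, 1)
  2P = (2, 5)
  3P = (2, 2)
Match found at i = 3.

k = 3


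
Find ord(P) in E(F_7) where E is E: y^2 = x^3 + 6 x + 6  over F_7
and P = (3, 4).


Compute successive multiples of P until we hit O:
  1P = (3, 4)
  2P = (5, 0)
  3P = (3, 3)
  4P = O

ord(P) = 4


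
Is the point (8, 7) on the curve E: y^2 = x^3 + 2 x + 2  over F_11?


Check whether y^2 = x^3 + 2 x + 2 (mod 11) for (x, y) = (8, 7).
LHS: y^2 = 7^2 mod 11 = 5
RHS: x^3 + 2 x + 2 = 8^3 + 2*8 + 2 mod 11 = 2
LHS != RHS

No, not on the curve


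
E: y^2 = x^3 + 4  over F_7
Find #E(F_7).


For each x in F_7, count y with y^2 = x^3 + 0 x + 4 mod 7:
  x = 0: RHS = 4, y in [2, 5]  -> 2 point(s)
Affine points: 2. Add the point at infinity: total = 3.

#E(F_7) = 3


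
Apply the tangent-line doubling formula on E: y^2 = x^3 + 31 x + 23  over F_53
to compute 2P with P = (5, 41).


Doubling: s = (3 x1^2 + a) / (2 y1)
s = (3*5^2 + 31) / (2*41) mod 53 = 0
x3 = s^2 - 2 x1 mod 53 = 0^2 - 2*5 = 43
y3 = s (x1 - x3) - y1 mod 53 = 0 * (5 - 43) - 41 = 12

2P = (43, 12)


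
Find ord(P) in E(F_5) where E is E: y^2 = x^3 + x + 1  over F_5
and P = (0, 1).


Compute successive multiples of P until we hit O:
  1P = (0, 1)
  2P = (4, 2)
  3P = (2, 1)
  4P = (3, 4)
  5P = (3, 1)
  6P = (2, 4)
  7P = (4, 3)
  8P = (0, 4)
  ... (continuing to 9P)
  9P = O

ord(P) = 9


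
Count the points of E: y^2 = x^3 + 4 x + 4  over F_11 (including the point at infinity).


For each x in F_11, count y with y^2 = x^3 + 4 x + 4 mod 11:
  x = 0: RHS = 4, y in [2, 9]  -> 2 point(s)
  x = 1: RHS = 9, y in [3, 8]  -> 2 point(s)
  x = 2: RHS = 9, y in [3, 8]  -> 2 point(s)
  x = 7: RHS = 1, y in [1, 10]  -> 2 point(s)
  x = 8: RHS = 9, y in [3, 8]  -> 2 point(s)
Affine points: 10. Add the point at infinity: total = 11.

#E(F_11) = 11


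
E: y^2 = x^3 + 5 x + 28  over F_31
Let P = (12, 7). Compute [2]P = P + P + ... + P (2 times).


k = 2 = 10_2 (binary, LSB first: 01)
Double-and-add from P = (12, 7):
  bit 0 = 0: acc unchanged = O
  bit 1 = 1: acc = O + (11, 22) = (11, 22)

2P = (11, 22)


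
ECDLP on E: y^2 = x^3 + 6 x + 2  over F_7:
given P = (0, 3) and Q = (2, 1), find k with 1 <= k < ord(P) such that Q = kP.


Enumerate multiples of P until we hit Q = (2, 1):
  1P = (0, 3)
  2P = (1, 3)
  3P = (6, 4)
  4P = (2, 6)
  5P = (2, 1)
Match found at i = 5.

k = 5


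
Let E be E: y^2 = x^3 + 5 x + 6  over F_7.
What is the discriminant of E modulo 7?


4 a^3 + 27 b^2 = 4*5^3 + 27*6^2 = 500 + 972 = 1472
Delta = -16 * (1472) = -23552
Delta mod 7 = 3

Delta = 3 (mod 7)


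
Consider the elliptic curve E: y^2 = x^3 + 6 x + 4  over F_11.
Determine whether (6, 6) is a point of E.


Check whether y^2 = x^3 + 6 x + 4 (mod 11) for (x, y) = (6, 6).
LHS: y^2 = 6^2 mod 11 = 3
RHS: x^3 + 6 x + 4 = 6^3 + 6*6 + 4 mod 11 = 3
LHS = RHS

Yes, on the curve


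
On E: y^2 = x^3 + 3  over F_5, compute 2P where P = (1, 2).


Doubling: s = (3 x1^2 + a) / (2 y1)
s = (3*1^2 + 0) / (2*2) mod 5 = 2
x3 = s^2 - 2 x1 mod 5 = 2^2 - 2*1 = 2
y3 = s (x1 - x3) - y1 mod 5 = 2 * (1 - 2) - 2 = 1

2P = (2, 1)


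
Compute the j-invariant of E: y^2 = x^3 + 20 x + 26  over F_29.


Delta = -16(4 a^3 + 27 b^2) mod 29 = 22
-1728 * (4 a)^3 = -1728 * (4*20)^3 mod 29 = 2
j = 2 * 22^(-1) mod 29 = 8

j = 8 (mod 29)


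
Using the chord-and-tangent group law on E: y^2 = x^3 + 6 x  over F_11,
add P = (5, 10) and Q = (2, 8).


P != Q, so use the chord formula.
s = (y2 - y1) / (x2 - x1) = (9) / (8) mod 11 = 8
x3 = s^2 - x1 - x2 mod 11 = 8^2 - 5 - 2 = 2
y3 = s (x1 - x3) - y1 mod 11 = 8 * (5 - 2) - 10 = 3

P + Q = (2, 3)


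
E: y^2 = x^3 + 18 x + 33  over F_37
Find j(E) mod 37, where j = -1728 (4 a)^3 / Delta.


Delta = -16(4 a^3 + 27 b^2) mod 37 = 15
-1728 * (4 a)^3 = -1728 * (4*18)^3 mod 37 = 23
j = 23 * 15^(-1) mod 37 = 4

j = 4 (mod 37)


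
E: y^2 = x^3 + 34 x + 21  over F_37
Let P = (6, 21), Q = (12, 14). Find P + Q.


P != Q, so use the chord formula.
s = (y2 - y1) / (x2 - x1) = (30) / (6) mod 37 = 5
x3 = s^2 - x1 - x2 mod 37 = 5^2 - 6 - 12 = 7
y3 = s (x1 - x3) - y1 mod 37 = 5 * (6 - 7) - 21 = 11

P + Q = (7, 11)


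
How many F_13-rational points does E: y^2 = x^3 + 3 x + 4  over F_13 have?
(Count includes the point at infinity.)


For each x in F_13, count y with y^2 = x^3 + 3 x + 4 mod 13:
  x = 0: RHS = 4, y in [2, 11]  -> 2 point(s)
  x = 3: RHS = 1, y in [1, 12]  -> 2 point(s)
  x = 5: RHS = 1, y in [1, 12]  -> 2 point(s)
  x = 6: RHS = 4, y in [2, 11]  -> 2 point(s)
  x = 7: RHS = 4, y in [2, 11]  -> 2 point(s)
  x = 11: RHS = 3, y in [4, 9]  -> 2 point(s)
  x = 12: RHS = 0, y in [0]  -> 1 point(s)
Affine points: 13. Add the point at infinity: total = 14.

#E(F_13) = 14


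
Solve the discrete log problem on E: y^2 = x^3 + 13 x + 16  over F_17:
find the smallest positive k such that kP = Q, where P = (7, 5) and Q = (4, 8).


Enumerate multiples of P until we hit Q = (4, 8):
  1P = (7, 5)
  2P = (4, 9)
  3P = (4, 8)
Match found at i = 3.

k = 3


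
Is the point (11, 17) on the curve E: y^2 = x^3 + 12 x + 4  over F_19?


Check whether y^2 = x^3 + 12 x + 4 (mod 19) for (x, y) = (11, 17).
LHS: y^2 = 17^2 mod 19 = 4
RHS: x^3 + 12 x + 4 = 11^3 + 12*11 + 4 mod 19 = 4
LHS = RHS

Yes, on the curve


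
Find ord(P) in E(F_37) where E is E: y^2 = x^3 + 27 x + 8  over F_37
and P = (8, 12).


Compute successive multiples of P until we hit O:
  1P = (8, 12)
  2P = (32, 28)
  3P = (18, 6)
  4P = (1, 6)
  5P = (31, 0)
  6P = (1, 31)
  7P = (18, 31)
  8P = (32, 9)
  ... (continuing to 10P)
  10P = O

ord(P) = 10


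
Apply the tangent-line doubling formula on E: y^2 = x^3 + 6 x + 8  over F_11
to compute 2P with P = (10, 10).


Doubling: s = (3 x1^2 + a) / (2 y1)
s = (3*10^2 + 6) / (2*10) mod 11 = 1
x3 = s^2 - 2 x1 mod 11 = 1^2 - 2*10 = 3
y3 = s (x1 - x3) - y1 mod 11 = 1 * (10 - 3) - 10 = 8

2P = (3, 8)


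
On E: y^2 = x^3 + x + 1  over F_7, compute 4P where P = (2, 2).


k = 4 = 100_2 (binary, LSB first: 001)
Double-and-add from P = (2, 2):
  bit 0 = 0: acc unchanged = O
  bit 1 = 0: acc unchanged = O
  bit 2 = 1: acc = O + (2, 5) = (2, 5)

4P = (2, 5)


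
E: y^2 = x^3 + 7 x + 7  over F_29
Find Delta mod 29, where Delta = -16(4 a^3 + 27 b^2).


4 a^3 + 27 b^2 = 4*7^3 + 27*7^2 = 1372 + 1323 = 2695
Delta = -16 * (2695) = -43120
Delta mod 29 = 3

Delta = 3 (mod 29)


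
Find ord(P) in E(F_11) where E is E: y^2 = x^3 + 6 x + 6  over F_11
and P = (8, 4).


Compute successive multiples of P until we hit O:
  1P = (8, 4)
  2P = (6, 7)
  3P = (2, 9)
  4P = (2, 2)
  5P = (6, 4)
  6P = (8, 7)
  7P = O

ord(P) = 7


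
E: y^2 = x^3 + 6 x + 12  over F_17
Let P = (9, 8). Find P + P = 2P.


Doubling: s = (3 x1^2 + a) / (2 y1)
s = (3*9^2 + 6) / (2*8) mod 17 = 6
x3 = s^2 - 2 x1 mod 17 = 6^2 - 2*9 = 1
y3 = s (x1 - x3) - y1 mod 17 = 6 * (9 - 1) - 8 = 6

2P = (1, 6)


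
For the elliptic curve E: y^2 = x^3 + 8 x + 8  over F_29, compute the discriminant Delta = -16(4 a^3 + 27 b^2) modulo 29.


4 a^3 + 27 b^2 = 4*8^3 + 27*8^2 = 2048 + 1728 = 3776
Delta = -16 * (3776) = -60416
Delta mod 29 = 20

Delta = 20 (mod 29)


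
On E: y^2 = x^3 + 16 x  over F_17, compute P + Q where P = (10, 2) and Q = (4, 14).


P != Q, so use the chord formula.
s = (y2 - y1) / (x2 - x1) = (12) / (11) mod 17 = 15
x3 = s^2 - x1 - x2 mod 17 = 15^2 - 10 - 4 = 7
y3 = s (x1 - x3) - y1 mod 17 = 15 * (10 - 7) - 2 = 9

P + Q = (7, 9)


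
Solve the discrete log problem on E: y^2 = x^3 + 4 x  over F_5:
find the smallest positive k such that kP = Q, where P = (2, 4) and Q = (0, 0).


Enumerate multiples of P until we hit Q = (0, 0):
  1P = (2, 4)
  2P = (0, 0)
Match found at i = 2.

k = 2


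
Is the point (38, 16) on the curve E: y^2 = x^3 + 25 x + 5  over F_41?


Check whether y^2 = x^3 + 25 x + 5 (mod 41) for (x, y) = (38, 16).
LHS: y^2 = 16^2 mod 41 = 10
RHS: x^3 + 25 x + 5 = 38^3 + 25*38 + 5 mod 41 = 26
LHS != RHS

No, not on the curve


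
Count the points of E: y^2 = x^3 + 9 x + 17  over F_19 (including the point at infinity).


For each x in F_19, count y with y^2 = x^3 + 9 x + 17 mod 19:
  x = 0: RHS = 17, y in [6, 13]  -> 2 point(s)
  x = 2: RHS = 5, y in [9, 10]  -> 2 point(s)
  x = 5: RHS = 16, y in [4, 15]  -> 2 point(s)
  x = 7: RHS = 5, y in [9, 10]  -> 2 point(s)
  x = 10: RHS = 5, y in [9, 10]  -> 2 point(s)
  x = 16: RHS = 1, y in [1, 18]  -> 2 point(s)
  x = 18: RHS = 7, y in [8, 11]  -> 2 point(s)
Affine points: 14. Add the point at infinity: total = 15.

#E(F_19) = 15


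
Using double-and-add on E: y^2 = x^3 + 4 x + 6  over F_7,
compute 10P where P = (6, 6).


k = 10 = 1010_2 (binary, LSB first: 0101)
Double-and-add from P = (6, 6):
  bit 0 = 0: acc unchanged = O
  bit 1 = 1: acc = O + (2, 1) = (2, 1)
  bit 2 = 0: acc unchanged = (2, 1)
  bit 3 = 1: acc = (2, 1) + (1, 5) = (6, 1)

10P = (6, 1)


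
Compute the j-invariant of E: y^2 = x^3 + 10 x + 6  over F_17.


Delta = -16(4 a^3 + 27 b^2) mod 17 = 8
-1728 * (4 a)^3 = -1728 * (4*10)^3 mod 17 = 4
j = 4 * 8^(-1) mod 17 = 9

j = 9 (mod 17)


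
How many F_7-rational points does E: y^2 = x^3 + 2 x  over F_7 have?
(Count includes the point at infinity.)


For each x in F_7, count y with y^2 = x^3 + 2 x + 0 mod 7:
  x = 0: RHS = 0, y in [0]  -> 1 point(s)
  x = 4: RHS = 2, y in [3, 4]  -> 2 point(s)
  x = 5: RHS = 2, y in [3, 4]  -> 2 point(s)
  x = 6: RHS = 4, y in [2, 5]  -> 2 point(s)
Affine points: 7. Add the point at infinity: total = 8.

#E(F_7) = 8


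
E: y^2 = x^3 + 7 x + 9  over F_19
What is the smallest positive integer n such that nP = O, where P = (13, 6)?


Compute successive multiples of P until we hit O:
  1P = (13, 6)
  2P = (0, 3)
  3P = (11, 12)
  4P = (4, 5)
  5P = (6, 18)
  6P = (1, 6)
  7P = (5, 13)
  8P = (8, 11)
  ... (continuing to 26P)
  26P = O

ord(P) = 26


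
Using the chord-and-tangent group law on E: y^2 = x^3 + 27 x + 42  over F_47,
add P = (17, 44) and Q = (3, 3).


P != Q, so use the chord formula.
s = (y2 - y1) / (x2 - x1) = (6) / (33) mod 47 = 13
x3 = s^2 - x1 - x2 mod 47 = 13^2 - 17 - 3 = 8
y3 = s (x1 - x3) - y1 mod 47 = 13 * (17 - 8) - 44 = 26

P + Q = (8, 26)


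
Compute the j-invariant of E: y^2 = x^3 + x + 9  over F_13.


Delta = -16(4 a^3 + 27 b^2) mod 13 = 5
-1728 * (4 a)^3 = -1728 * (4*1)^3 mod 13 = 12
j = 12 * 5^(-1) mod 13 = 5

j = 5 (mod 13)


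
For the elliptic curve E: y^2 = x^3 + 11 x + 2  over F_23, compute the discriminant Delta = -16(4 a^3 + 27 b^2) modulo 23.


4 a^3 + 27 b^2 = 4*11^3 + 27*2^2 = 5324 + 108 = 5432
Delta = -16 * (5432) = -86912
Delta mod 23 = 5

Delta = 5 (mod 23)


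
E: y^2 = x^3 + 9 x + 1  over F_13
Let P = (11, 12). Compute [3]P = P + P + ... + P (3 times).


k = 3 = 11_2 (binary, LSB first: 11)
Double-and-add from P = (11, 12):
  bit 0 = 1: acc = O + (11, 12) = (11, 12)
  bit 1 = 1: acc = (11, 12) + (7, 11) = (4, 6)

3P = (4, 6)


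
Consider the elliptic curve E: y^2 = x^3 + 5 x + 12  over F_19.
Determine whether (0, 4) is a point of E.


Check whether y^2 = x^3 + 5 x + 12 (mod 19) for (x, y) = (0, 4).
LHS: y^2 = 4^2 mod 19 = 16
RHS: x^3 + 5 x + 12 = 0^3 + 5*0 + 12 mod 19 = 12
LHS != RHS

No, not on the curve


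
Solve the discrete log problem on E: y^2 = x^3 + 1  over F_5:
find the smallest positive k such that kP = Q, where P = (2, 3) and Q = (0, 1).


Enumerate multiples of P until we hit Q = (0, 1):
  1P = (2, 3)
  2P = (0, 1)
Match found at i = 2.

k = 2


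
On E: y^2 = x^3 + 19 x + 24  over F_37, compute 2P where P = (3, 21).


Doubling: s = (3 x1^2 + a) / (2 y1)
s = (3*3^2 + 19) / (2*21) mod 37 = 24
x3 = s^2 - 2 x1 mod 37 = 24^2 - 2*3 = 15
y3 = s (x1 - x3) - y1 mod 37 = 24 * (3 - 15) - 21 = 24

2P = (15, 24)


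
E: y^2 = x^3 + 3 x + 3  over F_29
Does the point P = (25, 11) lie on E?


Check whether y^2 = x^3 + 3 x + 3 (mod 29) for (x, y) = (25, 11).
LHS: y^2 = 11^2 mod 29 = 5
RHS: x^3 + 3 x + 3 = 25^3 + 3*25 + 3 mod 29 = 14
LHS != RHS

No, not on the curve


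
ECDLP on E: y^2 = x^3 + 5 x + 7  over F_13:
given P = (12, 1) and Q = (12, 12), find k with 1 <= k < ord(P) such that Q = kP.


Enumerate multiples of P until we hit Q = (12, 12):
  1P = (12, 1)
  2P = (5, 1)
  3P = (9, 12)
  4P = (4, 0)
  5P = (9, 1)
  6P = (5, 12)
  7P = (12, 12)
Match found at i = 7.

k = 7


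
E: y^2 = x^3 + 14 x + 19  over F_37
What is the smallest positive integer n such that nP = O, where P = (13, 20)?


Compute successive multiples of P until we hit O:
  1P = (13, 20)
  2P = (12, 18)
  3P = (16, 11)
  4P = (17, 29)
  5P = (19, 22)
  6P = (1, 21)
  7P = (32, 34)
  8P = (36, 2)
  ... (continuing to 35P)
  35P = O

ord(P) = 35


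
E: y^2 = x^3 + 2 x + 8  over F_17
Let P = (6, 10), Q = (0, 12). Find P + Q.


P != Q, so use the chord formula.
s = (y2 - y1) / (x2 - x1) = (2) / (11) mod 17 = 11
x3 = s^2 - x1 - x2 mod 17 = 11^2 - 6 - 0 = 13
y3 = s (x1 - x3) - y1 mod 17 = 11 * (6 - 13) - 10 = 15

P + Q = (13, 15)


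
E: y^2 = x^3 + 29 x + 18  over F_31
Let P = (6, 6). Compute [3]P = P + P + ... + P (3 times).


k = 3 = 11_2 (binary, LSB first: 11)
Double-and-add from P = (6, 6):
  bit 0 = 1: acc = O + (6, 6) = (6, 6)
  bit 1 = 1: acc = (6, 6) + (29, 13) = (5, 28)

3P = (5, 28)


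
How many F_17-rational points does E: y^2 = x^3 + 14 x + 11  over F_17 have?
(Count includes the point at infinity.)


For each x in F_17, count y with y^2 = x^3 + 14 x + 11 mod 17:
  x = 1: RHS = 9, y in [3, 14]  -> 2 point(s)
  x = 2: RHS = 13, y in [8, 9]  -> 2 point(s)
  x = 5: RHS = 2, y in [6, 11]  -> 2 point(s)
  x = 9: RHS = 16, y in [4, 13]  -> 2 point(s)
  x = 11: RHS = 0, y in [0]  -> 1 point(s)
  x = 15: RHS = 9, y in [3, 14]  -> 2 point(s)
  x = 16: RHS = 13, y in [8, 9]  -> 2 point(s)
Affine points: 13. Add the point at infinity: total = 14.

#E(F_17) = 14


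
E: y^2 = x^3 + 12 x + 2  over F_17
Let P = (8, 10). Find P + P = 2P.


Doubling: s = (3 x1^2 + a) / (2 y1)
s = (3*8^2 + 12) / (2*10) mod 17 = 0
x3 = s^2 - 2 x1 mod 17 = 0^2 - 2*8 = 1
y3 = s (x1 - x3) - y1 mod 17 = 0 * (8 - 1) - 10 = 7

2P = (1, 7)


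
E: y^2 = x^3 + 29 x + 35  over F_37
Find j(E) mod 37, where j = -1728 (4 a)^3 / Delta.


Delta = -16(4 a^3 + 27 b^2) mod 37 = 34
-1728 * (4 a)^3 = -1728 * (4*29)^3 mod 37 = 6
j = 6 * 34^(-1) mod 37 = 35

j = 35 (mod 37)


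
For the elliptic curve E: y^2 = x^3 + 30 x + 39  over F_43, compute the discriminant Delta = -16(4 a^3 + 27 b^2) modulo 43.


4 a^3 + 27 b^2 = 4*30^3 + 27*39^2 = 108000 + 41067 = 149067
Delta = -16 * (149067) = -2385072
Delta mod 43 = 9

Delta = 9 (mod 43)


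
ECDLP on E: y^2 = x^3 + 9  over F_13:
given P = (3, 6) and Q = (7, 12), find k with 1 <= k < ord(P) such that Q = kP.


Enumerate multiples of P until we hit Q = (7, 12):
  1P = (3, 6)
  2P = (8, 12)
  3P = (5, 2)
  4P = (9, 6)
  5P = (1, 7)
  6P = (6, 2)
  7P = (0, 3)
  8P = (11, 12)
  9P = (2, 11)
  10P = (7, 1)
  11P = (7, 12)
Match found at i = 11.

k = 11


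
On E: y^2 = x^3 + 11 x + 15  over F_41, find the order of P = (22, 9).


Compute successive multiples of P until we hit O:
  1P = (22, 9)
  2P = (6, 25)
  3P = (14, 24)
  4P = (13, 10)
  5P = (5, 21)
  6P = (4, 0)
  7P = (5, 20)
  8P = (13, 31)
  ... (continuing to 12P)
  12P = O

ord(P) = 12


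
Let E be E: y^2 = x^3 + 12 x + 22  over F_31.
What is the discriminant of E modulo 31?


4 a^3 + 27 b^2 = 4*12^3 + 27*22^2 = 6912 + 13068 = 19980
Delta = -16 * (19980) = -319680
Delta mod 31 = 23

Delta = 23 (mod 31)


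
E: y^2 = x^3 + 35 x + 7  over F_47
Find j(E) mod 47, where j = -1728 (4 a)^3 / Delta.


Delta = -16(4 a^3 + 27 b^2) mod 47 = 30
-1728 * (4 a)^3 = -1728 * (4*35)^3 mod 47 = 36
j = 36 * 30^(-1) mod 47 = 20

j = 20 (mod 47)


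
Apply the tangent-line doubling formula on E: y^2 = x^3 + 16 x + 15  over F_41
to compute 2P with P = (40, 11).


Doubling: s = (3 x1^2 + a) / (2 y1)
s = (3*40^2 + 16) / (2*11) mod 41 = 40
x3 = s^2 - 2 x1 mod 41 = 40^2 - 2*40 = 3
y3 = s (x1 - x3) - y1 mod 41 = 40 * (40 - 3) - 11 = 34

2P = (3, 34)


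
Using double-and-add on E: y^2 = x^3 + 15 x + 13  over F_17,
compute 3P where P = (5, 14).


k = 3 = 11_2 (binary, LSB first: 11)
Double-and-add from P = (5, 14):
  bit 0 = 1: acc = O + (5, 14) = (5, 14)
  bit 1 = 1: acc = (5, 14) + (11, 8) = (2, 0)

3P = (2, 0)


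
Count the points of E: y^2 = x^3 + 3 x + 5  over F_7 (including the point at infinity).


For each x in F_7, count y with y^2 = x^3 + 3 x + 5 mod 7:
  x = 1: RHS = 2, y in [3, 4]  -> 2 point(s)
  x = 4: RHS = 4, y in [2, 5]  -> 2 point(s)
  x = 6: RHS = 1, y in [1, 6]  -> 2 point(s)
Affine points: 6. Add the point at infinity: total = 7.

#E(F_7) = 7


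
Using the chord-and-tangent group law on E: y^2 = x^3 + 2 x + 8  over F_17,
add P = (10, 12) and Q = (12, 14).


P != Q, so use the chord formula.
s = (y2 - y1) / (x2 - x1) = (2) / (2) mod 17 = 1
x3 = s^2 - x1 - x2 mod 17 = 1^2 - 10 - 12 = 13
y3 = s (x1 - x3) - y1 mod 17 = 1 * (10 - 13) - 12 = 2

P + Q = (13, 2)


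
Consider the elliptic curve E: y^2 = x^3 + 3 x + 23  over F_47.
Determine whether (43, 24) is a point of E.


Check whether y^2 = x^3 + 3 x + 23 (mod 47) for (x, y) = (43, 24).
LHS: y^2 = 24^2 mod 47 = 12
RHS: x^3 + 3 x + 23 = 43^3 + 3*43 + 23 mod 47 = 41
LHS != RHS

No, not on the curve


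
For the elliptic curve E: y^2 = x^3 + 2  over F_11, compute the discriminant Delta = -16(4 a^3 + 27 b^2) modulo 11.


4 a^3 + 27 b^2 = 4*0^3 + 27*2^2 = 0 + 108 = 108
Delta = -16 * (108) = -1728
Delta mod 11 = 10

Delta = 10 (mod 11)


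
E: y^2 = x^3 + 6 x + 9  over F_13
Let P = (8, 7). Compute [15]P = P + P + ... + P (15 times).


k = 15 = 1111_2 (binary, LSB first: 1111)
Double-and-add from P = (8, 7):
  bit 0 = 1: acc = O + (8, 7) = (8, 7)
  bit 1 = 1: acc = (8, 7) + (6, 12) = (2, 4)
  bit 2 = 1: acc = (2, 4) + (0, 10) = (7, 11)
  bit 3 = 1: acc = (7, 11) + (1, 4) = (6, 1)

15P = (6, 1)


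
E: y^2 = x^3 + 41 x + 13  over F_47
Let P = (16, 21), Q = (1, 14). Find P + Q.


P != Q, so use the chord formula.
s = (y2 - y1) / (x2 - x1) = (40) / (32) mod 47 = 13
x3 = s^2 - x1 - x2 mod 47 = 13^2 - 16 - 1 = 11
y3 = s (x1 - x3) - y1 mod 47 = 13 * (16 - 11) - 21 = 44

P + Q = (11, 44)


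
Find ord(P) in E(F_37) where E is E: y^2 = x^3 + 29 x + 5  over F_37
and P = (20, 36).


Compute successive multiples of P until we hit O:
  1P = (20, 36)
  2P = (13, 10)
  3P = (11, 8)
  4P = (7, 25)
  5P = (14, 26)
  6P = (14, 11)
  7P = (7, 12)
  8P = (11, 29)
  ... (continuing to 11P)
  11P = O

ord(P) = 11


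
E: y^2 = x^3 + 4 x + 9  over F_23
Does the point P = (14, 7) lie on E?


Check whether y^2 = x^3 + 4 x + 9 (mod 23) for (x, y) = (14, 7).
LHS: y^2 = 7^2 mod 23 = 3
RHS: x^3 + 4 x + 9 = 14^3 + 4*14 + 9 mod 23 = 3
LHS = RHS

Yes, on the curve


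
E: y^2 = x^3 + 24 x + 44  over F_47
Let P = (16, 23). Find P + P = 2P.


Doubling: s = (3 x1^2 + a) / (2 y1)
s = (3*16^2 + 24) / (2*23) mod 47 = 7
x3 = s^2 - 2 x1 mod 47 = 7^2 - 2*16 = 17
y3 = s (x1 - x3) - y1 mod 47 = 7 * (16 - 17) - 23 = 17

2P = (17, 17)


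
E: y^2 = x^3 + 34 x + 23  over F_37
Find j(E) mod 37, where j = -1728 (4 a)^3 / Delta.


Delta = -16(4 a^3 + 27 b^2) mod 37 = 10
-1728 * (4 a)^3 = -1728 * (4*34)^3 mod 37 = 10
j = 10 * 10^(-1) mod 37 = 1

j = 1 (mod 37)


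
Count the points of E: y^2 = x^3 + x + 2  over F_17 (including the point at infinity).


For each x in F_17, count y with y^2 = x^3 + 1 x + 2 mod 17:
  x = 0: RHS = 2, y in [6, 11]  -> 2 point(s)
  x = 1: RHS = 4, y in [2, 15]  -> 2 point(s)
  x = 3: RHS = 15, y in [7, 10]  -> 2 point(s)
  x = 4: RHS = 2, y in [6, 11]  -> 2 point(s)
  x = 5: RHS = 13, y in [8, 9]  -> 2 point(s)
  x = 9: RHS = 9, y in [3, 14]  -> 2 point(s)
  x = 10: RHS = 9, y in [3, 14]  -> 2 point(s)
  x = 11: RHS = 1, y in [1, 16]  -> 2 point(s)
  x = 12: RHS = 8, y in [5, 12]  -> 2 point(s)
  x = 13: RHS = 2, y in [6, 11]  -> 2 point(s)
  x = 15: RHS = 9, y in [3, 14]  -> 2 point(s)
  x = 16: RHS = 0, y in [0]  -> 1 point(s)
Affine points: 23. Add the point at infinity: total = 24.

#E(F_17) = 24
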